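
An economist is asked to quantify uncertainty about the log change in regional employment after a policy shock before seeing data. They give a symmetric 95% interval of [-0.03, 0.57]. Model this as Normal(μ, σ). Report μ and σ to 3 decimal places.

μ = 0.270, σ = 0.153

A symmetric 95% interval runs μ ± z·σ with z = 1.96.
Half-width = 0.3, so σ = 0.3/1.96 = 0.153.
μ is the interval midpoint, 0.270.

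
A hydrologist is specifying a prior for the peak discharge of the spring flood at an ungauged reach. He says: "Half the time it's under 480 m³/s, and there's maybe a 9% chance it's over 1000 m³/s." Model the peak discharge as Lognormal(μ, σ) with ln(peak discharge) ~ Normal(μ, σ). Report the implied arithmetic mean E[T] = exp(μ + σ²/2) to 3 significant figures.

E[T] ≈ 558 m³/s

If T ~ Lognormal(μ,σ) then ln T ~ Normal(μ,σ), so the p-quantile of ln T is μ + z_p·σ.
ln(480) = 6.174 and ln(1000) = 6.908; z_{0.5} = 0, z_{0.91} = 1.341.
σ = (6.908 − 6.174)/(1.341 − (0)) = 0.547.
μ = 6.174 − (0)·0.547 = 6.174.
E[T] = exp(μ + σ²/2) = exp(6.174 + 0.1498) = 558 m³/s.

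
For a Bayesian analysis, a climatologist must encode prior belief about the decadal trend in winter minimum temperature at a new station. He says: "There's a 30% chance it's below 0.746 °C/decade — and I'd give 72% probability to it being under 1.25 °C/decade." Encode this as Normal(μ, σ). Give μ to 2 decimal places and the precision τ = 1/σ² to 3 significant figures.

μ = 0.98, τ = 4.83

The p-quantile of Normal(μ,σ) is μ + z_p·σ, with z_{0.3} = -0.5244 and z_{0.72} = 0.5828.
Eliminate σ: μ = (z₂·x₁ − z₁·x₂)/(z₂ − z₁) = (0.5828·0.746 − (-0.5244)·1.25)/1.107 = 0.98.
Then σ = (x₂ − x₁)/(z₂ − z₁) = (1.25 − 0.746)/1.107 = 0.46.
Precision τ = 1/σ² = 1/0.4552² = 4.83.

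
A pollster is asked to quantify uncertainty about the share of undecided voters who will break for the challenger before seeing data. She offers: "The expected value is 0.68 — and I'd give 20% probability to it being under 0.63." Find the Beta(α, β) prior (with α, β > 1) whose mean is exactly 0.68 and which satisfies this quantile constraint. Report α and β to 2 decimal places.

With mean 0.68 fixed, write α = 0.68s, β = 0.32s where s = α+β.
Need P(θ < 0.63) = 0.2 under Beta(0.68s, 0.32s). Normal approximation: (q−m)/√(m(1−m)/s) ≈ z_{0.2} = -0.842, so s ≈ 0.68·0.32·(-0.842)²/(0.63−0.68)² = 61.7.
At s = 61.7: P(θ<0.63) ≈ 0.197. Adjusting to match 0.2 gives s ≈ 60.21.
So α = 0.68·60.21 ≈ 40.94, β = 0.32·60.21 ≈ 19.27.

α ≈ 40.94, β ≈ 19.27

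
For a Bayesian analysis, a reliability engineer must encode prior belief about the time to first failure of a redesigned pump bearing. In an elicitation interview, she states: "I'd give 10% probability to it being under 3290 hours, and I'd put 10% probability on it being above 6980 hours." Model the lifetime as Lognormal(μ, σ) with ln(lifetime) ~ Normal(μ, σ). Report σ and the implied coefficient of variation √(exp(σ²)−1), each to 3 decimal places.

If T ~ Lognormal(μ,σ) then ln T ~ Normal(μ,σ), so the p-quantile of ln T is μ + z_p·σ.
ln(3290) = 8.099 and ln(6980) = 8.851; z_{0.1} = -1.282, z_{0.9} = 1.282.
σ = (8.851 − 8.099)/(1.282 − (-1.282)) = 0.293.
μ = 8.099 − (-1.282)·0.293 = 8.475.
CV = √(exp(σ²)−1) = √(exp(0.0861)−1) = 0.300.

σ ≈ 0.293, CV ≈ 0.300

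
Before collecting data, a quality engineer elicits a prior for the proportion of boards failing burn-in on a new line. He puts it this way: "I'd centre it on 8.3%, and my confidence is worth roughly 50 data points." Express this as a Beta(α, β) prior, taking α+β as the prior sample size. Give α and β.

Under the effective-sample-size interpretation, Beta(α, β) has prior mean α/(α+β) and prior sample size α+β.
So α+β = 50 and α/(α+β) = 0.083, giving α = 0.083·50 = 4.15 and β = 50 − 4.15 = 45.85.

α = 4.15, β = 45.85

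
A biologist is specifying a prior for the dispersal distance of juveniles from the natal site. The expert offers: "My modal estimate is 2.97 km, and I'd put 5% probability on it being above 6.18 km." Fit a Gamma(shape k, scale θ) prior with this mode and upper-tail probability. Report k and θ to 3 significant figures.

Gamma(k,θ) with k>1 has mode (k−1)θ, so θ = 2.97/(k−1).
Need P(X < 6.18) = 0.95 with θ tied to k this way. Start at k = 2, θ = 2.97: P(X<6.18) ≈ 0.615.
Too low — raise k to concentrate. Iterating converges to k ≈ 6.15.
Then θ = 2.97/(6.15−1) ≈ 0.577.

k ≈ 6.15, θ ≈ 0.577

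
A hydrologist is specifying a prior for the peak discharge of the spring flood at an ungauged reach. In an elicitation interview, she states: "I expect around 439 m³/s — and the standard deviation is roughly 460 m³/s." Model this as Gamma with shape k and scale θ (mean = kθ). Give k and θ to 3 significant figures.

For Gamma(k, scale θ): mean = kθ, variance = kθ², so CV = 1/√k.
CV = SD/mean = 460/439 = 1.048, hence k = 1/CV² = 0.911.
Then θ = mean/k = 439/0.911 = 482.

k ≈ 0.911, θ ≈ 482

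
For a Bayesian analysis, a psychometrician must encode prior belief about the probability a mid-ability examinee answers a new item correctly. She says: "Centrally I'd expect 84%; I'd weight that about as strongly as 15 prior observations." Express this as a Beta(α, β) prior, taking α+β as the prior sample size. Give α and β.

Under the effective-sample-size interpretation, Beta(α, β) has prior mean α/(α+β) and prior sample size α+β.
So α+β = 15 and α/(α+β) = 0.84, giving α = 0.84·15 = 12.6 and β = 15 − 12.6 = 2.4.

α = 12.6, β = 2.4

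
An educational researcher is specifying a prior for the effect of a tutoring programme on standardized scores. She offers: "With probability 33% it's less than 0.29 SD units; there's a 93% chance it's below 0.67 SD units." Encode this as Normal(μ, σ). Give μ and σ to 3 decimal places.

For Normal(μ,σ), the p-quantile is μ + z_p·σ. Here z_{0.33} = -0.4399, z_{0.93} = 1.476.
So 0.29 = μ − 0.4399σ and 0.67 = μ + 1.476σ.
Subtracting: σ = (0.67 − 0.29)/(1.476 − (-0.4399)) = 0.198.
Then μ = 0.29 − (-0.4399)·0.198 = 0.377.

μ = 0.377, σ = 0.198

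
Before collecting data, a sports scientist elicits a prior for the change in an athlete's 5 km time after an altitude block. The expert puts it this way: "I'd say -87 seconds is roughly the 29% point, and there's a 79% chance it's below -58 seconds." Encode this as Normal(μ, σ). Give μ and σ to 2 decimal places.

μ = -75.20, σ = 21.33

The p-quantile of Normal(μ,σ) is μ + z_p·σ, with z_{0.29} = -0.5534 and z_{0.79} = 0.8064.
Eliminate σ: μ = (z₂·x₁ − z₁·x₂)/(z₂ − z₁) = (0.8064·-87 − (-0.5534)·-58)/1.36 = -75.20.
Then σ = (x₂ − x₁)/(z₂ − z₁) = (-58 − -87)/1.36 = 21.33.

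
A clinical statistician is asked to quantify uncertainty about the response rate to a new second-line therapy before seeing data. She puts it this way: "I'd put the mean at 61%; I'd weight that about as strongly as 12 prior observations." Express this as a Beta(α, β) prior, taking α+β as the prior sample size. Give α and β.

Under the effective-sample-size interpretation, Beta(α, β) has prior mean α/(α+β) and prior sample size α+β.
So α+β = 12 and α/(α+β) = 0.61, giving α = 0.61·12 = 7.32 and β = 12 − 7.32 = 4.68.

α = 7.32, β = 4.68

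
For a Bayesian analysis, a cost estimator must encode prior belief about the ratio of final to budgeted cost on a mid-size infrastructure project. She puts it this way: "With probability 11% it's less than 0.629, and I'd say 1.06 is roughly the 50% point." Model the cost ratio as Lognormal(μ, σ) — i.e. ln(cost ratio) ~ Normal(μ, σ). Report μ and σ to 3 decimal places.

If T ~ Lognormal(μ,σ) then ln T ~ Normal(μ,σ), so the p-quantile of ln T is μ + z_p·σ.
ln(0.629) = -0.4636 and ln(1.06) = 0.05827; z_{0.11} = -1.227, z_{0.5} = 0.
σ = (0.05827 − -0.4636)/(0 − (-1.227)) = 0.426.
μ = -0.4636 − (-1.227)·0.426 = 0.058.

μ ≈ 0.058, σ ≈ 0.426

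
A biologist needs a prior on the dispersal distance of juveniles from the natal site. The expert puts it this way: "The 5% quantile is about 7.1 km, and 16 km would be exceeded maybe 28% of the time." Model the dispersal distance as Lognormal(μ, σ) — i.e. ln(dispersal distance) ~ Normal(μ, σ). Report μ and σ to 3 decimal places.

If T ~ Lognormal(μ,σ) then ln T ~ Normal(μ,σ), so the p-quantile of ln T is μ + z_p·σ.
ln(7.1) = 1.96 and ln(16) = 2.773; z_{0.05} = -1.645, z_{0.72} = 0.5828.
σ = (2.773 − 1.96)/(0.5828 − (-1.645)) = 0.365.
μ = 1.96 − (-1.645)·0.365 = 2.560.

μ ≈ 2.560, σ ≈ 0.365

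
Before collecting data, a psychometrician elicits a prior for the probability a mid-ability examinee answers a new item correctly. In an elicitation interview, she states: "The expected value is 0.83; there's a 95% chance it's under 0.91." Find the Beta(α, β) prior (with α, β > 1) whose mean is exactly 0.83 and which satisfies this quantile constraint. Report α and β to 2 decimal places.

With mean 0.83 fixed, write α = 0.83s, β = 0.17s where s = α+β.
Need P(θ < 0.91) = 0.95 under Beta(0.83s, 0.17s). Normal approximation: (q−m)/√(m(1−m)/s) ≈ z_{0.95} = 1.64, so s ≈ 0.83·0.17·(1.64)²/(0.91−0.83)² = 59.6.
At s = 59.6: P(θ<0.91) ≈ 0.969. Adjusting to match 0.95 gives s ≈ 47.78.
So α = 0.83·47.78 ≈ 39.66, β = 0.17·47.78 ≈ 8.12.

α ≈ 39.66, β ≈ 8.12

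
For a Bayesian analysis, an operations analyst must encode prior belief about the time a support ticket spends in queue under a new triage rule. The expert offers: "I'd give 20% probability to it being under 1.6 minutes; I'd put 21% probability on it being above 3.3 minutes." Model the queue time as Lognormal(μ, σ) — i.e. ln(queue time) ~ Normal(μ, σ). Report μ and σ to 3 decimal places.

If T ~ Lognormal(μ,σ) then ln T ~ Normal(μ,σ), so the p-quantile of ln T is μ + z_p·σ.
ln(1.6) = 0.47 and ln(3.3) = 1.194; z_{0.2} = -0.8416, z_{0.79} = 0.8064.
σ = (1.194 − 0.47)/(0.8064 − (-0.8416)) = 0.439.
μ = 0.47 − (-0.8416)·0.439 = 0.840.

μ ≈ 0.840, σ ≈ 0.439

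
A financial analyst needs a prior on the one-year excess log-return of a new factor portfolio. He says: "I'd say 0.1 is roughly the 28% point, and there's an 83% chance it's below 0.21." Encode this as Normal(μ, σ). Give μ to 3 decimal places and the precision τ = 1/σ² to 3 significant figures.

μ = 0.142, τ = 195

The p-quantile of Normal(μ,σ) is μ + z_p·σ, with z_{0.28} = -0.5828 and z_{0.83} = 0.9542.
Eliminate σ: μ = (z₂·x₁ − z₁·x₂)/(z₂ − z₁) = (0.9542·0.1 − (-0.5828)·0.21)/1.537 = 0.142.
Then σ = (x₂ − x₁)/(z₂ − z₁) = (0.21 − 0.1)/1.537 = 0.072.
Precision τ = 1/σ² = 1/0.07157² = 195.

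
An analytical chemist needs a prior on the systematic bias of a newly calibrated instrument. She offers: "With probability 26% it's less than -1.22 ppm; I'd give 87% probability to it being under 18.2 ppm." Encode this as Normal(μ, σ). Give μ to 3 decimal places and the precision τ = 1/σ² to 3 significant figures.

μ = 5.840, τ = 0.0083

For Normal(μ,σ), the p-quantile is μ + z_p·σ. Here z_{0.26} = -0.6433, z_{0.87} = 1.126.
So -1.22 = μ − 0.6433σ and 18.2 = μ + 1.126σ.
Subtracting: σ = (18.2 − -1.22)/(1.126 − (-0.6433)) = 10.973.
Then μ = -1.22 − (-0.6433)·10.973 = 5.840.
Precision τ = 1/σ² = 1/10.97² = 0.0083.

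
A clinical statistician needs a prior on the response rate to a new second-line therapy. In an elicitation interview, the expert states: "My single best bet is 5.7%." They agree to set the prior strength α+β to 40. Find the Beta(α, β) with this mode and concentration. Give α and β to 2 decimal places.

α = 3.17, β = 36.83

For α,β > 1 the Beta mode is (α−1)/(α+β−2). With α+β = 40, the mode is (α−1)/38.
Set (α−1)/38 = 0.057 → α = 1 + 0.057·38 = 3.17.
β = 40 − α = 36.83.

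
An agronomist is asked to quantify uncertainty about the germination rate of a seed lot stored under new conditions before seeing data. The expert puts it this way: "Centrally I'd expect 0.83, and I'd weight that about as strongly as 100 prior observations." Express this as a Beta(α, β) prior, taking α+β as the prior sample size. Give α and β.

α = 83, β = 17

Under the effective-sample-size interpretation, Beta(α, β) has prior mean α/(α+β) and prior sample size α+β.
So α+β = 100 and α/(α+β) = 0.83, giving α = 0.83·100 = 83 and β = 100 − 83 = 17.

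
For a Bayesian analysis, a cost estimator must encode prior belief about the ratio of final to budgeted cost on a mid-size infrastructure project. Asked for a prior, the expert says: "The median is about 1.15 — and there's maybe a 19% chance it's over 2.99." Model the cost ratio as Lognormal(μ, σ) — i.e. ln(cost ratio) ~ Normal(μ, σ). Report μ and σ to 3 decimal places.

μ ≈ 0.140, σ ≈ 1.088

If T ~ Lognormal(μ,σ) then ln T ~ Normal(μ,σ), so the p-quantile of ln T is μ + z_p·σ.
ln(1.15) = 0.1398 and ln(2.99) = 1.095; z_{0.5} = 0, z_{0.81} = 0.8779.
σ = (1.095 − 0.1398)/(0.8779 − (0)) = 1.088.
μ = 0.1398 − (0)·1.088 = 0.140.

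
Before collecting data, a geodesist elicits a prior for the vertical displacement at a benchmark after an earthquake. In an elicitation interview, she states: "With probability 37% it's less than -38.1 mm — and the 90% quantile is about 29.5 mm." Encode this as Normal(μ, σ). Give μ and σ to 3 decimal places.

For Normal(μ,σ), the p-quantile is μ + z_p·σ. Here z_{0.37} = -0.3319, z_{0.9} = 1.282.
So -38.1 = μ − 0.3319σ and 29.5 = μ + 1.282σ.
Subtracting: σ = (29.5 − -38.1)/(1.282 − (-0.3319)) = 41.899.
Then μ = -38.1 − (-0.3319)·41.899 = -24.196.

μ = -24.196, σ = 41.899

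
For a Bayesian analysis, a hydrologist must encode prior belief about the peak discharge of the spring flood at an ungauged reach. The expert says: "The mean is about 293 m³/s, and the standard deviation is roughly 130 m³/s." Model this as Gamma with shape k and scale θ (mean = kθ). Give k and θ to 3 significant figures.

k ≈ 5.08, θ ≈ 57.7

For Gamma(k, scale θ): mean = kθ, variance = kθ², so CV = 1/√k.
CV = SD/mean = 130/293 = 0.4437, hence k = 1/CV² = 5.08.
Then θ = mean/k = 293/5.08 = 57.7.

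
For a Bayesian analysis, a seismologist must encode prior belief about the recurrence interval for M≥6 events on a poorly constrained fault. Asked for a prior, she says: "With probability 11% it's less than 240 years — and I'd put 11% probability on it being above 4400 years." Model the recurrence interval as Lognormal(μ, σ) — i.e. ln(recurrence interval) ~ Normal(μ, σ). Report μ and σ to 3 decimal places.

If T ~ Lognormal(μ,σ) then ln T ~ Normal(μ,σ), so the p-quantile of ln T is μ + z_p·σ.
ln(240) = 5.481 and ln(4400) = 8.389; z_{0.11} = -1.227, z_{0.89} = 1.227.
σ = (8.389 − 5.481)/(1.227 − (-1.227)) = 1.186.
μ = 5.481 − (-1.227)·1.186 = 6.935.

μ ≈ 6.935, σ ≈ 1.186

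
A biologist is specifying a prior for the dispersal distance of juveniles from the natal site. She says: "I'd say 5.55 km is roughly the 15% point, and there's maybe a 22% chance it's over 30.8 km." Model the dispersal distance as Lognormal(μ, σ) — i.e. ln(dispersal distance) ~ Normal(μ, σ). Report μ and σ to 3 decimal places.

If T ~ Lognormal(μ,σ) then ln T ~ Normal(μ,σ), so the p-quantile of ln T is μ + z_p·σ.
ln(5.55) = 1.714 and ln(30.8) = 3.428; z_{0.15} = -1.036, z_{0.78} = 0.7722.
σ = (3.428 − 1.714)/(0.7722 − (-1.036)) = 0.948.
μ = 1.714 − (-1.036)·0.948 = 2.696.

μ ≈ 2.696, σ ≈ 0.948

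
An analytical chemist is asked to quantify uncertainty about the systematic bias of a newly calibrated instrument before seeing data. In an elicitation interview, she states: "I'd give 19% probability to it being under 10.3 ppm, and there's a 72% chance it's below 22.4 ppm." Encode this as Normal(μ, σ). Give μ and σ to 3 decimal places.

μ = 17.572, σ = 8.283

The p-quantile of Normal(μ,σ) is μ + z_p·σ, with z_{0.19} = -0.8779 and z_{0.72} = 0.5828.
Eliminate σ: μ = (z₂·x₁ − z₁·x₂)/(z₂ − z₁) = (0.5828·10.3 − (-0.8779)·22.4)/1.461 = 17.572.
Then σ = (x₂ − x₁)/(z₂ − z₁) = (22.4 − 10.3)/1.461 = 8.283.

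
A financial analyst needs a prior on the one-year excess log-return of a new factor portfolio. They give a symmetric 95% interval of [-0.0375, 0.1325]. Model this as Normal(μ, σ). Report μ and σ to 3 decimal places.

A symmetric 95% interval runs μ ± z·σ with z = 1.96.
Half-width = 0.085, so σ = 0.085/1.96 = 0.043.
μ is the interval midpoint, 0.048.

μ = 0.048, σ = 0.043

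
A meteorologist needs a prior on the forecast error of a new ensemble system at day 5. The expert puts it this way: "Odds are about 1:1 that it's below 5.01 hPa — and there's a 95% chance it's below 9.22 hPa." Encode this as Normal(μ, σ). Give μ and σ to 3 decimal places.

The p-quantile of Normal(μ,σ) is μ + z_p·σ, with z_{0.5} = 0 and z_{0.95} = 1.645.
Eliminate σ: μ = (z₂·x₁ − z₁·x₂)/(z₂ − z₁) = (1.645·5.01 − (0)·9.22)/1.645 = 5.010.
Then σ = (x₂ − x₁)/(z₂ − z₁) = (9.22 − 5.01)/1.645 = 2.559.

μ = 5.010, σ = 2.559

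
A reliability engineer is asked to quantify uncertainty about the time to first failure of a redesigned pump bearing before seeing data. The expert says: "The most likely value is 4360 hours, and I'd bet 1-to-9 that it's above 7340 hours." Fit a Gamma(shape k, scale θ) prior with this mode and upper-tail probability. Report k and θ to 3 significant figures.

k ≈ 7.97, θ ≈ 626

Gamma(k,θ) with k>1 has mode (k−1)θ, so θ = 4360/(k−1).
Need P(X < 7340) = 0.9 with θ tied to k this way. Start at k = 2, θ = 4360: P(X<7340) ≈ 0.502.
Too low — raise k to concentrate. Iterating converges to k ≈ 7.97.
Then θ = 4360/(7.97−1) ≈ 626.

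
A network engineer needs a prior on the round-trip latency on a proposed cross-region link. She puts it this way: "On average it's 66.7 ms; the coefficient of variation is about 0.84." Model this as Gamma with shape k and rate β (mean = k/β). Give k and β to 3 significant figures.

k ≈ 1.42, β ≈ 0.0212

For Gamma(k, rate β): mean = k/β, variance = k/β², so CV = 1/√k.
CV = 0.84, hence k = 1/CV² = 1.42.
Then β = k/mean = 1.42/66.7 = 0.0212.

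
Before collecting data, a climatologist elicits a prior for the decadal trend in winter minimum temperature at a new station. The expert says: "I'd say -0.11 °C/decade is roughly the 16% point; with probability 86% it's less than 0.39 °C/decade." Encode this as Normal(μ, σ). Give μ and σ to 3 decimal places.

μ = 0.130, σ = 0.241

For Normal(μ,σ), the p-quantile is μ + z_p·σ. Here z_{0.16} = -0.9945, z_{0.86} = 1.08.
So -0.11 = μ − 0.9945σ and 0.39 = μ + 1.08σ.
Subtracting: σ = (0.39 − -0.11)/(1.08 − (-0.9945)) = 0.241.
Then μ = -0.11 − (-0.9945)·0.241 = 0.130.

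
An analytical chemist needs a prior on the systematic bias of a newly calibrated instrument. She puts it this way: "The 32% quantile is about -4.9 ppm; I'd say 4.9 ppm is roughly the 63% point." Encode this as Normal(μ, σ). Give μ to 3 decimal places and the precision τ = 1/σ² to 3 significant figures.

For Normal(μ,σ), the p-quantile is μ + z_p·σ. Here z_{0.32} = -0.4677, z_{0.63} = 0.3319.
So -4.9 = μ − 0.4677σ and 4.9 = μ + 0.3319σ.
Subtracting: σ = (4.9 − -4.9)/(0.3319 − (-0.4677)) = 12.257.
Then μ = -4.9 − (-0.4677)·12.257 = 0.833.
Precision τ = 1/σ² = 1/12.26² = 0.00666.

μ = 0.833, τ = 0.00666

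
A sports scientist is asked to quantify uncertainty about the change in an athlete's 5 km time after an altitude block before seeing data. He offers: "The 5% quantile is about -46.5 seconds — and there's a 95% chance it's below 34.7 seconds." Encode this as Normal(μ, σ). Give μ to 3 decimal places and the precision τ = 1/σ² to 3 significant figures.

For Normal(μ,σ), the p-quantile is μ + z_p·σ. Here z_{0.05} = -1.645, z_{0.95} = 1.645.
So -46.5 = μ − 1.645σ and 34.7 = μ + 1.645σ.
Subtracting: σ = (34.7 − -46.5)/(1.645 − (-1.645)) = 24.683.
Then μ = -46.5 − (-1.645)·24.683 = -5.900.
Precision τ = 1/σ² = 1/24.68² = 0.00164.

μ = -5.900, τ = 0.00164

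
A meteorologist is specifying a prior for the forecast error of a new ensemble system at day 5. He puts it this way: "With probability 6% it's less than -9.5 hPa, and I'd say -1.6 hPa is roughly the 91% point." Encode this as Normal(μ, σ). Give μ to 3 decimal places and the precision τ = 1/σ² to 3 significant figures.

The p-quantile of Normal(μ,σ) is μ + z_p·σ, with z_{0.06} = -1.555 and z_{0.91} = 1.341.
Eliminate σ: μ = (z₂·x₁ − z₁·x₂)/(z₂ − z₁) = (1.341·-9.5 − (-1.555)·-1.6)/2.896 = -5.258.
Then σ = (x₂ − x₁)/(z₂ − z₁) = (-1.6 − -9.5)/2.896 = 2.728.
Precision τ = 1/σ² = 1/2.728² = 0.134.

μ = -5.258, τ = 0.134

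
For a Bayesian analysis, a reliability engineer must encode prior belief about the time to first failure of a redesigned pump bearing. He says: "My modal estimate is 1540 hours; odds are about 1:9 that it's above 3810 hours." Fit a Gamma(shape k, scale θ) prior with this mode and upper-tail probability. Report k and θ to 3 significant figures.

Gamma(k,θ) with k>1 has mode (k−1)θ, so θ = 1540/(k−1).
Need P(X < 3810) = 0.9 with θ tied to k this way. Start at k = 2, θ = 1540: P(X<3810) ≈ 0.707.
Too low — raise k to concentrate. Iterating converges to k ≈ 3.34.
Then θ = 1540/(3.34−1) ≈ 658.

k ≈ 3.34, θ ≈ 658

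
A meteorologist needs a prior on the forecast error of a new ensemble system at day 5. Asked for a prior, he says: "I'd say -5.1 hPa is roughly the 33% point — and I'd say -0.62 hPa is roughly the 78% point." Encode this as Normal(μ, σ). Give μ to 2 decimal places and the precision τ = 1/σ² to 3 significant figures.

μ = -3.47, τ = 0.0732

For Normal(μ,σ), the p-quantile is μ + z_p·σ. Here z_{0.33} = -0.4399, z_{0.78} = 0.7722.
So -5.1 = μ − 0.4399σ and -0.62 = μ + 0.7722σ.
Subtracting: σ = (-0.62 − -5.1)/(0.7722 − (-0.4399)) = 3.70.
Then μ = -5.1 − (-0.4399)·3.70 = -3.47.
Precision τ = 1/σ² = 1/3.696² = 0.0732.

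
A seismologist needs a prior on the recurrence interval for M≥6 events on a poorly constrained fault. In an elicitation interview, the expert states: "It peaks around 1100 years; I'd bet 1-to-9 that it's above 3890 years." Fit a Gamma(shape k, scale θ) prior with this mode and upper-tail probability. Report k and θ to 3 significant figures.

Gamma(k,θ) with k>1 has mode (k−1)θ, so θ = 1100/(k−1).
Need P(X < 3890) = 0.9 with θ tied to k this way. Start at k = 2, θ = 1100: P(X<3890) ≈ 0.868.
Too low — raise k to concentrate. Iterating converges to k ≈ 2.17.
Then θ = 1100/(2.17−1) ≈ 939.

k ≈ 2.17, θ ≈ 939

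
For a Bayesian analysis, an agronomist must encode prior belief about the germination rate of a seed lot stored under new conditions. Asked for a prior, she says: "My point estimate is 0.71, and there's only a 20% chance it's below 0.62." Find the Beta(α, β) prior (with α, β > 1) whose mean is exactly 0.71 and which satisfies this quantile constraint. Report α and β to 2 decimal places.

α ≈ 12.05, β ≈ 4.92

With mean 0.71 fixed, write α = 0.71s, β = 0.29s where s = α+β.
Need P(θ < 0.62) = 0.2 under Beta(0.71s, 0.29s). Normal approximation: (q−m)/√(m(1−m)/s) ≈ z_{0.2} = -0.842, so s ≈ 0.71·0.29·(-0.842)²/(0.62−0.71)² = 18.0.
At s = 18.0: P(θ<0.62) ≈ 0.194. Adjusting to match 0.2 gives s ≈ 16.98.
So α = 0.71·16.98 ≈ 12.05, β = 0.29·16.98 ≈ 4.92.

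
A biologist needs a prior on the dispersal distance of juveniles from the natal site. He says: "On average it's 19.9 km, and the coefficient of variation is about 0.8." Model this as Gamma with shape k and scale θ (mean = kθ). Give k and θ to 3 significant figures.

For Gamma(k, scale θ): mean = kθ, variance = kθ², so CV = 1/√k.
CV = 0.8, hence k = 1/CV² = 1.56.
Then θ = mean/k = 19.9/1.56 = 12.7.

k ≈ 1.56, θ ≈ 12.7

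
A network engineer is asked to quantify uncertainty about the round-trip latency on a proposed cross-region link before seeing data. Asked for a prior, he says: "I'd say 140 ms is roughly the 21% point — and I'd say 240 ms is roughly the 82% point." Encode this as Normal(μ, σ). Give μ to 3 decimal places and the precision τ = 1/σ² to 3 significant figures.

μ = 186.836, τ = 0.000296

For Normal(μ,σ), the p-quantile is μ + z_p·σ. Here z_{0.21} = -0.8064, z_{0.82} = 0.9154.
So 140 = μ − 0.8064σ and 240 = μ + 0.9154σ.
Subtracting: σ = (240 − 140)/(0.9154 − (-0.8064)) = 58.079.
Then μ = 140 − (-0.8064)·58.079 = 186.836.
Precision τ = 1/σ² = 1/58.08² = 0.000296.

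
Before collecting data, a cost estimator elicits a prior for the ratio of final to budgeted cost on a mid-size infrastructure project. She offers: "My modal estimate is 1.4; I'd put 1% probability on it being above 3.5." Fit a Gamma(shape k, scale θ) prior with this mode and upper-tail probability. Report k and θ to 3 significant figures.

k ≈ 6.59, θ ≈ 0.25

Gamma(k,θ) with k>1 has mode (k−1)θ, so θ = 1.4/(k−1).
Need P(X < 3.5) = 0.99 with θ tied to k this way. Start at k = 2, θ = 1.4: P(X<3.5) ≈ 0.713.
Too low — raise k to concentrate. Iterating converges to k ≈ 6.59.
Then θ = 1.4/(6.59−1) ≈ 0.25.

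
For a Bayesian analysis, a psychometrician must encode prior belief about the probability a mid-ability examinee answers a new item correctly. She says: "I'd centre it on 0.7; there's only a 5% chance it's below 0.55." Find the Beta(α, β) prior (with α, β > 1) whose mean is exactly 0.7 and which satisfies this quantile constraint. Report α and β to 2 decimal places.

α ≈ 19.11, β ≈ 8.19

With mean 0.7 fixed, write α = 0.7s, β = 0.3s where s = α+β.
Need P(θ < 0.55) = 0.05 under Beta(0.7s, 0.3s). Normal approximation: (q−m)/√(m(1−m)/s) ≈ z_{0.05} = -1.64, so s ≈ 0.7·0.3·(-1.64)²/(0.55−0.7)² = 25.3.
At s = 25.3: P(θ<0.55) ≈ 0.056. Adjusting to match 0.05 gives s ≈ 27.30.
So α = 0.7·27.30 ≈ 19.11, β = 0.3·27.30 ≈ 8.19.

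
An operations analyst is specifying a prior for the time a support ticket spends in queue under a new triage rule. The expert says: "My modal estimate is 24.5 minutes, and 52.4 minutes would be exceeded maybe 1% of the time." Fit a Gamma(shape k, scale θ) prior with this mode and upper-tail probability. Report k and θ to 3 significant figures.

Gamma(k,θ) with k>1 has mode (k−1)θ, so θ = 24.5/(k−1).
Need P(X < 52.4) = 0.99 with θ tied to k this way. Start at k = 2, θ = 24.5: P(X<52.4) ≈ 0.630.
Too low — raise k to concentrate. Iterating converges to k ≈ 9.39.
Then θ = 24.5/(9.39−1) ≈ 2.92.

k ≈ 9.39, θ ≈ 2.92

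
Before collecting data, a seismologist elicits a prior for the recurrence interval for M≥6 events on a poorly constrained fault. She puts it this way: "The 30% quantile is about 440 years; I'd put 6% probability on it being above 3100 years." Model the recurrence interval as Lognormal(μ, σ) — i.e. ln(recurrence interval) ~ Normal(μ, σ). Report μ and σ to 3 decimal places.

μ ≈ 6.579, σ ≈ 0.939

If T ~ Lognormal(μ,σ) then ln T ~ Normal(μ,σ), so the p-quantile of ln T is μ + z_p·σ.
ln(440) = 6.087 and ln(3100) = 8.039; z_{0.3} = -0.5244, z_{0.94} = 1.555.
σ = (8.039 − 6.087)/(1.555 − (-0.5244)) = 0.939.
μ = 6.087 − (-0.5244)·0.939 = 6.579.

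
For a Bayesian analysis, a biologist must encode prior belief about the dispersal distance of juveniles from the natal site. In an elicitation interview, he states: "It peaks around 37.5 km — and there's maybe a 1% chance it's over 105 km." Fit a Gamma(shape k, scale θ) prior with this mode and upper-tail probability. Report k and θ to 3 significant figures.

Gamma(k,θ) with k>1 has mode (k−1)θ, so θ = 37.5/(k−1).
Need P(X < 105) = 0.99 with θ tied to k this way. Start at k = 2, θ = 37.5: P(X<105) ≈ 0.769.
Too low — raise k to concentrate. Iterating converges to k ≈ 5.32.
Then θ = 37.5/(5.32−1) ≈ 8.69.

k ≈ 5.32, θ ≈ 8.69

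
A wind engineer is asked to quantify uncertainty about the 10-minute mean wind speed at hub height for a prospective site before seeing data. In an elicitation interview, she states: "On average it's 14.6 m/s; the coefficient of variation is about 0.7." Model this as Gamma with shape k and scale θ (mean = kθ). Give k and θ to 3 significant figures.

k ≈ 2.04, θ ≈ 7.15

For Gamma(k, scale θ): mean = kθ, variance = kθ², so CV = 1/√k.
CV = 0.7, hence k = 1/CV² = 2.04.
Then θ = mean/k = 14.6/2.04 = 7.15.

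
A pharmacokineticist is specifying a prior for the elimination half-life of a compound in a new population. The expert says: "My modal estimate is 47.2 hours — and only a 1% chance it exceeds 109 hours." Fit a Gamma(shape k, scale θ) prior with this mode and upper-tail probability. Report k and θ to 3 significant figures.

Gamma(k,θ) with k>1 has mode (k−1)θ, so θ = 47.2/(k−1).
Need P(X < 109) = 0.99 with θ tied to k this way. Start at k = 2, θ = 47.2: P(X<109) ≈ 0.671.
Too low — raise k to concentrate. Iterating converges to k ≈ 7.81.
Then θ = 47.2/(7.81−1) ≈ 6.93.

k ≈ 7.81, θ ≈ 6.93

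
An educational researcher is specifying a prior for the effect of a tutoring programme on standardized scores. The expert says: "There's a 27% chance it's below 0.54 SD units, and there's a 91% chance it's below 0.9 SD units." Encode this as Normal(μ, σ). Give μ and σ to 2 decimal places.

μ = 0.65, σ = 0.18

The p-quantile of Normal(μ,σ) is μ + z_p·σ, with z_{0.27} = -0.6128 and z_{0.91} = 1.341.
Eliminate σ: μ = (z₂·x₁ − z₁·x₂)/(z₂ − z₁) = (1.341·0.54 − (-0.6128)·0.9)/1.954 = 0.65.
Then σ = (x₂ − x₁)/(z₂ − z₁) = (0.9 − 0.54)/1.954 = 0.18.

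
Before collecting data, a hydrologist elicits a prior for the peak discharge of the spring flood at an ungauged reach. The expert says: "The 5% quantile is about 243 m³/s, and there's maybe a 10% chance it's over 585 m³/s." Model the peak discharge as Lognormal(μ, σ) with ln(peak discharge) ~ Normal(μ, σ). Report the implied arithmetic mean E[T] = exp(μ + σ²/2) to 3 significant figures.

If T ~ Lognormal(μ,σ) then ln T ~ Normal(μ,σ), so the p-quantile of ln T is μ + z_p·σ.
ln(243) = 5.493 and ln(585) = 6.372; z_{0.05} = -1.645, z_{0.9} = 1.282.
σ = (6.372 − 5.493)/(1.282 − (-1.645)) = 0.300.
μ = 5.493 − (-1.645)·0.300 = 5.987.
E[T] = exp(μ + σ²/2) = exp(5.987 + 0.0451) = 417 m³/s.

E[T] ≈ 417 m³/s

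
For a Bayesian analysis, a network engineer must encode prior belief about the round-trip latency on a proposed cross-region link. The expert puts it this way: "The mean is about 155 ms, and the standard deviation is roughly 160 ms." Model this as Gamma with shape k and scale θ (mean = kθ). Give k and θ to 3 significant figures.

For Gamma(k, scale θ): mean = kθ, variance = kθ², so CV = 1/√k.
CV = SD/mean = 160/155 = 1.032, hence k = 1/CV² = 0.938.
Then θ = mean/k = 155/0.938 = 165.

k ≈ 0.938, θ ≈ 165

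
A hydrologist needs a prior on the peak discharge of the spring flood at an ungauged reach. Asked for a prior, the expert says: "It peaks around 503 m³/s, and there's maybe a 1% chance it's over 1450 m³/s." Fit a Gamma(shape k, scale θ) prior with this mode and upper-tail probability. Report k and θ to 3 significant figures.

Gamma(k,θ) with k>1 has mode (k−1)θ, so θ = 503/(k−1).
Need P(X < 1450) = 0.99 with θ tied to k this way. Start at k = 2, θ = 503: P(X<1450) ≈ 0.783.
Too low — raise k to concentrate. Iterating converges to k ≈ 5.05.
Then θ = 503/(5.05−1) ≈ 124.

k ≈ 5.05, θ ≈ 124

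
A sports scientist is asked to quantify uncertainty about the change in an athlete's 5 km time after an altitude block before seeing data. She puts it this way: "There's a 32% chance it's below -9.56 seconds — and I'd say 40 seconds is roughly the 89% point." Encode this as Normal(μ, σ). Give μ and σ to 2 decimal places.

μ = 4.12, σ = 29.25

The p-quantile of Normal(μ,σ) is μ + z_p·σ, with z_{0.32} = -0.4677 and z_{0.89} = 1.227.
Eliminate σ: μ = (z₂·x₁ − z₁·x₂)/(z₂ − z₁) = (1.227·-9.56 − (-0.4677)·40)/1.694 = 4.12.
Then σ = (x₂ − x₁)/(z₂ − z₁) = (40 − -9.56)/1.694 = 29.25.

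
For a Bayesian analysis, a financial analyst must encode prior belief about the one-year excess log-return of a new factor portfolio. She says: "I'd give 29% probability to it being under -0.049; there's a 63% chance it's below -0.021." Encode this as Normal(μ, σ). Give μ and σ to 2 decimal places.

μ = -0.03, σ = 0.03

For Normal(μ,σ), the p-quantile is μ + z_p·σ. Here z_{0.29} = -0.5534, z_{0.63} = 0.3319.
So -0.049 = μ − 0.5534σ and -0.021 = μ + 0.3319σ.
Subtracting: σ = (-0.021 − -0.049)/(0.3319 − (-0.5534)) = 0.03.
Then μ = -0.049 − (-0.5534)·0.03 = -0.03.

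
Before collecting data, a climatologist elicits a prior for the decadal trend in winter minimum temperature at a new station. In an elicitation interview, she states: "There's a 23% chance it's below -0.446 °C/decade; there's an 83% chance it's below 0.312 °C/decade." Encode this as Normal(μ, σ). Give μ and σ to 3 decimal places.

μ = -0.115, σ = 0.448

For Normal(μ,σ), the p-quantile is μ + z_p·σ. Here z_{0.23} = -0.7388, z_{0.83} = 0.9542.
So -0.446 = μ − 0.7388σ and 0.312 = μ + 0.9542σ.
Subtracting: σ = (0.312 − -0.446)/(0.9542 − (-0.7388)) = 0.448.
Then μ = -0.446 − (-0.7388)·0.448 = -0.115.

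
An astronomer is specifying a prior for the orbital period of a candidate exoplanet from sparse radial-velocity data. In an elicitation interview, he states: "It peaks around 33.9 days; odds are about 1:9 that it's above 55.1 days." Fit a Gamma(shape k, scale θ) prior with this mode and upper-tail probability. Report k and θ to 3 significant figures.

Gamma(k,θ) with k>1 has mode (k−1)θ, so θ = 33.9/(k−1).
Need P(X < 55.1) = 0.9 with θ tied to k this way. Start at k = 2, θ = 33.9: P(X<55.1) ≈ 0.483.
Too low — raise k to concentrate. Iterating converges to k ≈ 8.98.
Then θ = 33.9/(8.98−1) ≈ 4.25.

k ≈ 8.98, θ ≈ 4.25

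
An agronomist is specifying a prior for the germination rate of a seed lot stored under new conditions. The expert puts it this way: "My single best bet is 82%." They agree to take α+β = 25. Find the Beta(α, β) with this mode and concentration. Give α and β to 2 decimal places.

For α,β > 1 the Beta mode is (α−1)/(α+β−2). With α+β = 25, the mode is (α−1)/23.
Set (α−1)/23 = 0.82 → α = 1 + 0.82·23 = 19.86.
β = 25 − α = 5.14.

α = 19.86, β = 5.14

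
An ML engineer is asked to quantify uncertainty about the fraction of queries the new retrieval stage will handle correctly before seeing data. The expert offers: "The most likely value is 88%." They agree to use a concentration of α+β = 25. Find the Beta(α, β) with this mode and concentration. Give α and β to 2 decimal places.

α = 21.24, β = 3.76

For α,β > 1 the Beta mode is (α−1)/(α+β−2). With α+β = 25, the mode is (α−1)/23.
Set (α−1)/23 = 0.88 → α = 1 + 0.88·23 = 21.24.
β = 25 − α = 3.76.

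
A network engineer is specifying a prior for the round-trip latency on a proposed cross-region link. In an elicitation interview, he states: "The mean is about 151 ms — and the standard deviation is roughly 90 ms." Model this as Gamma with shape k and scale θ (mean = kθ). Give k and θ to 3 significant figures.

For Gamma(k, scale θ): mean = kθ, variance = kθ², so CV = 1/√k.
CV = SD/mean = 90/151 = 0.596, hence k = 1/CV² = 2.81.
Then θ = mean/k = 151/2.81 = 53.6.

k ≈ 2.81, θ ≈ 53.6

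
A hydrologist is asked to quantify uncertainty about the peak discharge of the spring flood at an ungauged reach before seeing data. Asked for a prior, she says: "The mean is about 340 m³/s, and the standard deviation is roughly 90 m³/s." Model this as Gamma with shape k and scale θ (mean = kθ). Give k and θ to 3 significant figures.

k ≈ 14.3, θ ≈ 23.8

For Gamma(k, scale θ): mean = kθ, variance = kθ², so CV = 1/√k.
CV = SD/mean = 90/340 = 0.2647, hence k = 1/CV² = 14.3.
Then θ = mean/k = 340/14.3 = 23.8.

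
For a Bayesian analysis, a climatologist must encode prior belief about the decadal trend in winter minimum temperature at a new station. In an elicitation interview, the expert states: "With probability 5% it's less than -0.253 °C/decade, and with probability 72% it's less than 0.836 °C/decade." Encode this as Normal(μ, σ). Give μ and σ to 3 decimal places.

The p-quantile of Normal(μ,σ) is μ + z_p·σ, with z_{0.05} = -1.645 and z_{0.72} = 0.5828.
Eliminate σ: μ = (z₂·x₁ − z₁·x₂)/(z₂ − z₁) = (0.5828·-0.253 − (-1.645)·0.836)/2.228 = 0.551.
Then σ = (x₂ − x₁)/(z₂ − z₁) = (0.836 − -0.253)/2.228 = 0.489.

μ = 0.551, σ = 0.489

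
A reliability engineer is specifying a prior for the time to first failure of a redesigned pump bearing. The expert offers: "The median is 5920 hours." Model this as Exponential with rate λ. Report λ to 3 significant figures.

Exponential median = ln 2 / λ, so λ = ln 2 / 5920.0 = 0.000117.

λ ≈ 0.000117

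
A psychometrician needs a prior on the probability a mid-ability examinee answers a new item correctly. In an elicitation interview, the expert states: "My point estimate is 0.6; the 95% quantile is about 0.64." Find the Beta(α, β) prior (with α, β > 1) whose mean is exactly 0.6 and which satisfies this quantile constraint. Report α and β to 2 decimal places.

With mean 0.6 fixed, write α = 0.6s, β = 0.4s where s = α+β.
Need P(θ < 0.64) = 0.95 under Beta(0.6s, 0.4s). Normal approximation: (q−m)/√(m(1−m)/s) ≈ z_{0.95} = 1.64, so s ≈ 0.6·0.4·(1.64)²/(0.64−0.6)² = 405.8.
At s = 405.8: P(θ<0.64) ≈ 0.951. Adjusting to match 0.95 gives s ≈ 399.21.
So α = 0.6·399.21 ≈ 239.53, β = 0.4·399.21 ≈ 159.68.

α ≈ 239.53, β ≈ 159.68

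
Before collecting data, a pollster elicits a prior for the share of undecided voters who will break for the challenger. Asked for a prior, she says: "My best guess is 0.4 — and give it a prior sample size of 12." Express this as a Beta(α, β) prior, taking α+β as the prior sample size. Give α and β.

α = 4.8, β = 7.2

Under the effective-sample-size interpretation, Beta(α, β) has prior mean α/(α+β) and prior sample size α+β.
So α+β = 12 and α/(α+β) = 0.4, giving α = 0.4·12 = 4.8 and β = 12 − 4.8 = 7.2.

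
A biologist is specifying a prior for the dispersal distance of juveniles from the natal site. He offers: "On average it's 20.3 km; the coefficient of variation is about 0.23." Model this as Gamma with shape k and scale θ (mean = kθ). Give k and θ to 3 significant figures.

For Gamma(k, scale θ): mean = kθ, variance = kθ², so CV = 1/√k.
CV = 0.23, hence k = 1/CV² = 18.9.
Then θ = mean/k = 20.3/18.9 = 1.07.

k ≈ 18.9, θ ≈ 1.07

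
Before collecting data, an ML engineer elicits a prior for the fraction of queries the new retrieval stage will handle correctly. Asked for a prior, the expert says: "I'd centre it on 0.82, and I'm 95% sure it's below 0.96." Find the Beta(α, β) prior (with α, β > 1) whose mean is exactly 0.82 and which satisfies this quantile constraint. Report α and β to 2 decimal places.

With mean 0.82 fixed, write α = 0.82s, β = 0.18s where s = α+β.
Need P(θ < 0.96) = 0.95 under Beta(0.82s, 0.18s). Normal approximation: (q−m)/√(m(1−m)/s) ≈ z_{0.95} = 1.64, so s ≈ 0.82·0.18·(1.64)²/(0.96−0.82)² = 20.4.
At s = 20.4: P(θ<0.96) ≈ 0.988. Adjusting to match 0.95 gives s ≈ 12.08.
So α = 0.82·12.08 ≈ 9.91, β = 0.18·12.08 ≈ 2.18.

α ≈ 9.91, β ≈ 2.18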